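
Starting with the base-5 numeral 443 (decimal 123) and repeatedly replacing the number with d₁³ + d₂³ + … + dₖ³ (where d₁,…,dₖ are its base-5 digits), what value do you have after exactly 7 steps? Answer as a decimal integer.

9

123 = (4,4,3)_5 → 4³ + 4³ + 3³ = 155
155 = (1,1,1,0)_5 → 1³ + 1³ + 1³ + 0³ = 3
3 = (3)_5 → 3³ = 27
27 = (1,0,2)_5 → 1³ + 0³ + 2³ = 9
9 = (1,4)_5 → 1³ + 4³ = 65
65 = (2,3,0)_5 → 2³ + 3³ + 0³ = 35
35 = (1,2,0)_5 → 1³ + 2³ + 0³ = 9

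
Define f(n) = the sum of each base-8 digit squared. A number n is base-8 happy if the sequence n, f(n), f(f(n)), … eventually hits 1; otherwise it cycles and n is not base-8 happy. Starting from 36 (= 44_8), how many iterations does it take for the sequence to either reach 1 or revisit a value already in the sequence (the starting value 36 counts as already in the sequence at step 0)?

4

36 = (4,4)_8 → 4² + 4² = 32
32 = (4,0)_8 → 4² + 0² = 16
16 = (2,0)_8 → 2² + 0² = 4
4 = (4)_8 → 4² = 16  — 16 repeats.
That took 4 steps.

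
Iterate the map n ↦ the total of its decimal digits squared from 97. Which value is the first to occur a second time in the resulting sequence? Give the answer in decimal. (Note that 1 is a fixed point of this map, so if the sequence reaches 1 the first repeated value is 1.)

97 → 9² + 7² = 81 + 49 = 130
130 → 1² + 3² + 0² = 1 + 9 + 0 = 10
10 → 1² + 0² = 1 + 0 = 1  — reached the fixed point 1.
1 → 1, so 1 is the first repeated value.

1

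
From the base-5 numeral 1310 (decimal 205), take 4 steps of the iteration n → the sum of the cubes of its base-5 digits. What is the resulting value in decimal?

9

205 = (1,3,1,0)_5 → 29
29 = (1,0,4)_5 → 65
65 = (2,3,0)_5 → 35
35 = (1,2,0)_5 → 9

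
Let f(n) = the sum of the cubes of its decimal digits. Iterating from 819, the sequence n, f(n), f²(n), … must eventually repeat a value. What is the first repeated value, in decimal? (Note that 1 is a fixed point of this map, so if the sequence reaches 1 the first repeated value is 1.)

819 → 8³ + 1³ + 9³ = 1242
1242 → 1³ + 2³ + 4³ + 2³ = 81
81 → 8³ + 1³ = 513
513 → 5³ + 1³ + 3³ = 153
153 → 1³ + 5³ + 3³ = 153  — 153 already appeared earlier.

153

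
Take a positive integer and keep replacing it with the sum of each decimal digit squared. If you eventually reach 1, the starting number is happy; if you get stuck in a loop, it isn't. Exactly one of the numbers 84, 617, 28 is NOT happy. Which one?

84: 84 → 80 → 64 → 52 → 29 → 85 → 89 → 145 → 42 → 20 → 4 → 16 → 37 → 58 → 89  — repeats 89 (not happy)
617: 617 → 86 → 100 → 1  — reaches 1 (happy)
28: 28 → 68 → 100 → 1  — reaches 1 (happy)

84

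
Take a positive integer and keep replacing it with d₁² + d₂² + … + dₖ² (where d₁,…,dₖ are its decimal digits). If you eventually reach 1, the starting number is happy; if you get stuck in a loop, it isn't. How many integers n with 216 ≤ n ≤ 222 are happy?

1

216: 216 → 41 → 17 → 50 → 25 → 29 → 85 → 89 → 145 → 42 → 20 → 4 → 16 → 37 → 58 → 89  (repeats 89)
217: 217 → 54 → 41 → 17 → 50 → 25 → 29 → 85 → 89 → 145 → 42 → 20 → 4 → 16 → 37 → 58 → 89  (repeats 89)
218: 218 → 69 → 117 → 51 → 26 → 40 → 16 → 37 → 58 → 89 → 145 → 42 → 20 → 4 → 16  (repeats 16)
219: 219 → 86 → 100 → 1  (reaches 1)
220: 220 → 8 → 64 → 52 → 29 → 85 → 89 → 145 → 42 → 20 → 4 → 16 → 37 → 58 → 89  (repeats 89)
221: 221 → 9 → 81 → 65 → 61 → 37 → 58 → 89 → 145 → 42 → 20 → 4 → 16 → 37  (repeats 37)
222: 222 → 12 → 5 → 25 → 29 → 85 → 89 → 145 → 42 → 20 → 4 → 16 → 37 → 58 → 89  (repeats 89)
happy: 219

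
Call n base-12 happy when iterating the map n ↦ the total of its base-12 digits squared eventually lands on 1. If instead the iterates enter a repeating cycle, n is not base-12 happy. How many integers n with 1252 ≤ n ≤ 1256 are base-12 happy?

1252: 1252 → 144 → 1  (reaches 1)
1253: 1253 → 153 → 82 → 136 → 137 → 146 → 5 → 25 → 5  (repeats 5)
1254: 1254 → 164 → 66 → 61 → 26 → 8 → 64 → 41 → 34 → 104 → 128 → 164  (repeats 164)
1255: 1255 → 177 → 86 → 53 → 41 → 34 → 104 → 128 → 164 → 66 → 61 → 26 → 8 → 64 → 41  (repeats 41)
1256: 1256 → 192 → 17 → 26 → 8 → 64 → 41 → 34 → 104 → 128 → 164 → 66 → 61 → 26  (repeats 26)
base-12 happy: 1252

1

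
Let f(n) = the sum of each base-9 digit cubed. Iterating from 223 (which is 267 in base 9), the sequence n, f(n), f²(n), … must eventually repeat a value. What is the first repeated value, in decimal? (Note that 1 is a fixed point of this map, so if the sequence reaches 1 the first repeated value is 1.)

223 = (2,6,7)_9 → 2³ + 6³ + 7³ = 8 + 216 + 343 = 567
567 = (7,0,0)_9 → 7³ + 0³ + 0³ = 343 + 0 + 0 = 343
343 = (4,2,1)_9 → 4³ + 2³ + 1³ = 64 + 8 + 1 = 73
73 = (8,1)_9 → 8³ + 1³ = 512 + 1 = 513
513 = (6,3,0)_9 → 6³ + 3³ + 0³ = 216 + 27 + 0 = 243
243 = (3,0,0)_9 → 3³ + 0³ + 0³ = 27 + 0 + 0 = 27
27 = (3,0)_9 → 3³ + 0³ = 27 + 0 = 27  — 27 already appeared earlier.

27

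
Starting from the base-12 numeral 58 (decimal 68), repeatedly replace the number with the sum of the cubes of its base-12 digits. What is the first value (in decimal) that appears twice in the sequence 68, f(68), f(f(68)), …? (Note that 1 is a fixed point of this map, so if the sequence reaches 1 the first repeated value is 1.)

68 = (5,8)_12 → 5³ + 8³ = 637
637 = (4,5,1)_12 → 4³ + 5³ + 1³ = 190
190 = (1,3,10)_12 → 1³ + 3³ + 10³ = 1028
1028 = (7,1,8)_12 → 7³ + 1³ + 8³ = 856
856 = (5,11,4)_12 → 5³ + 11³ + 4³ = 1520
1520 = (10,6,8)_12 → 10³ + 6³ + 8³ = 1728
1728 = (1,0,0,0)_12 → 1³ + 0³ + 0³ + 0³ = 1  — reached the fixed point 1.
1 → 1, so 1 is the first repeated value.

1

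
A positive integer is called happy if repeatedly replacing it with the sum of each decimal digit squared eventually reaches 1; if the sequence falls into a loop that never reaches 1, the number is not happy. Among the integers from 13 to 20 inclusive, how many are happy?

2

13: 13 → 10 → 1  — happy
14: 14 → 17 → 50 → 25 → 29 → 85 → 89 → 145 → 42 → 20 → 4 → 16 → 37 → 58 → 89  — not happy
15: 15 → 26 → 40 → 16 → 37 → 58 → 89 → 145 → 42 → 20 → 4 → 16  — not happy
16: 16 → 37 → 58 → 89 → 145 → 42 → 20 → 4 → 16  — not happy
17: 17 → 50 → 25 → 29 → 85 → 89 → 145 → 42 → 20 → 4 → 16 → 37 → 58 → 89  — not happy
18: 18 → 65 → 61 → 37 → 58 → 89 → 145 → 42 → 20 → 4 → 16 → 37  — not happy
19: 19 → 82 → 68 → 100 → 1  — happy
20: 20 → 4 → 16 → 37 → 58 → 89 → 145 → 42 → 20  — not happy
happy: 13, 19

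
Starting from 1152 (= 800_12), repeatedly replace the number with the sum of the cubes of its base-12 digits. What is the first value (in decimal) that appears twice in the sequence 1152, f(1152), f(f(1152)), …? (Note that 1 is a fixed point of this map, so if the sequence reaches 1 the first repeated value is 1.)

512

1152 = (8,0,0)_12 → 8³ + 0³ + 0³ = 512 + 0 + 0 = 512
512 = (3,6,8)_12 → 3³ + 6³ + 8³ = 27 + 216 + 512 = 755
755 = (5,2,11)_12 → 5³ + 2³ + 11³ = 125 + 8 + 1331 = 1464
1464 = (10,2,0)_12 → 10³ + 2³ + 0³ = 1000 + 8 + 0 = 1008
1008 = (7,0,0)_12 → 7³ + 0³ + 0³ = 343 + 0 + 0 = 343
343 = (2,4,7)_12 → 2³ + 4³ + 7³ = 8 + 64 + 343 = 415
415 = (2,10,7)_12 → 2³ + 10³ + 7³ = 8 + 1000 + 343 = 1351
1351 = (9,4,7)_12 → 9³ + 4³ + 7³ = 729 + 64 + 343 = 1136
1136 = (7,10,8)_12 → 7³ + 10³ + 8³ = 343 + 1000 + 512 = 1855
1855 = (1,0,10,7)_12 → 1³ + 0³ + 10³ + 7³ = 1 + 0 + 1000 + 343 = 1344
1344 = (9,4,0)_12 → 9³ + 4³ + 0³ = 729 + 64 + 0 = 793
793 = (5,6,1)_12 → 5³ + 6³ + 1³ = 125 + 216 + 1 = 342
342 = (2,4,6)_12 → 2³ + 4³ + 6³ = 8 + 64 + 216 = 288
288 = (2,0,0)_12 → 2³ + 0³ + 0³ = 8 + 0 + 0 = 8
8 = (8)_12 → 8³ = 512  — 512 already appeared earlier.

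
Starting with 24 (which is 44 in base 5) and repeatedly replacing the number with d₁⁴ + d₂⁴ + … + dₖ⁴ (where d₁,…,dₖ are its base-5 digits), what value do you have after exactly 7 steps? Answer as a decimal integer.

354

24 = (4,4)_5 → 512
512 = (4,0,2,2)_5 → 288
288 = (2,1,2,3)_5 → 114
114 = (4,2,4)_5 → 528
528 = (4,1,0,3)_5 → 338
338 = (2,3,2,3)_5 → 194
194 = (1,2,3,4)_5 → 354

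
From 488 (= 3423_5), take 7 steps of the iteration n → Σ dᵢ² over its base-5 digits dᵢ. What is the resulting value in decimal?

488 = (3,4,2,3)_5 → 3² + 4² + 2² + 3² = 9 + 16 + 4 + 9 = 38
38 = (1,2,3)_5 → 1² + 2² + 3² = 1 + 4 + 9 = 14
14 = (2,4)_5 → 2² + 4² = 4 + 16 = 20
20 = (4,0)_5 → 4² + 0² = 16 + 0 = 16
16 = (3,1)_5 → 3² + 1² = 9 + 1 = 10
10 = (2,0)_5 → 2² + 0² = 4 + 0 = 4
4 = (4)_5 → 4² = 16

16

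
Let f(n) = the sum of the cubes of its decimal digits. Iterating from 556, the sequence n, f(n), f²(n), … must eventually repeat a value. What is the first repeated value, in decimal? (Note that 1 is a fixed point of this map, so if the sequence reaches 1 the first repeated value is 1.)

556 → 466
466 → 496
496 → 1009
1009 → 730
730 → 370
370 → 370  — 370 already appeared earlier.

370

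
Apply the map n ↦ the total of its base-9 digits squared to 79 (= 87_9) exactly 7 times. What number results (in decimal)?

79 = (8,7)_9 → 8² + 7² = 113
113 = (1,3,5)_9 → 1² + 3² + 5² = 35
35 = (3,8)_9 → 3² + 8² = 73
73 = (8,1)_9 → 8² + 1² = 65
65 = (7,2)_9 → 7² + 2² = 53
53 = (5,8)_9 → 5² + 8² = 89
89 = (1,0,8)_9 → 1² + 0² + 8² = 65

65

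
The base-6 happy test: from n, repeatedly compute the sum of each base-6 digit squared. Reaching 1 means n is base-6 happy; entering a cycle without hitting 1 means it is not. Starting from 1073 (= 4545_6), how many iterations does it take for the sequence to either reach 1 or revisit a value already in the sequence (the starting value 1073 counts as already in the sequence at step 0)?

1073 = (4,5,4,5)_6 → 4² + 5² + 4² + 5² = 82
82 = (2,1,4)_6 → 2² + 1² + 4² = 21
21 = (3,3)_6 → 3² + 3² = 18
18 = (3,0)_6 → 3² + 0² = 9
9 = (1,3)_6 → 1² + 3² = 10
10 = (1,4)_6 → 1² + 4² = 17
17 = (2,5)_6 → 2² + 5² = 29
29 = (4,5)_6 → 4² + 5² = 41
41 = (1,0,5)_6 → 1² + 0² + 5² = 26
26 = (4,2)_6 → 4² + 2² = 20
20 = (3,2)_6 → 3² + 2² = 13
13 = (2,1)_6 → 2² + 1² = 5
5 = (5)_6 → 5² = 25
25 = (4,1)_6 → 4² + 1² = 17  — 17 repeats.
That took 14 steps.

14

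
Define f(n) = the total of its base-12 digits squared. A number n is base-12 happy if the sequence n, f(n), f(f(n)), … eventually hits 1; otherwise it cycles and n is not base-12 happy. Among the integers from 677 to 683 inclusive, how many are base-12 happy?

677: 677 → 105 → 145 → 2 → 4 → 16 → 17 → 26 → 8 → 64 → 41 → 34 → 104 → 128 → 164 → 66 → 61 → 26  — not base-12 happy
678: 678 → 116 → 145 → 2 → 4 → 16 → 17 → 26 → 8 → 64 → 41 → 34 → 104 → 128 → 164 → 66 → 61 → 26  — not base-12 happy
679: 679 → 129 → 181 → 11 → 121 → 101 → 89 → 74 → 40 → 25 → 5 → 25  — not base-12 happy
680: 680 → 144 → 1  — base-12 happy
681: 681 → 161 → 27 → 13 → 2 → 4 → 16 → 17 → 26 → 8 → 64 → 41 → 34 → 104 → 128 → 164 → 66 → 61 → 26  — not base-12 happy
682: 682 → 180 → 10 → 100 → 80 → 100  — not base-12 happy
683: 683 → 201 → 98 → 68 → 89 → 74 → 40 → 25 → 5 → 25  — not base-12 happy
base-12 happy: 680

1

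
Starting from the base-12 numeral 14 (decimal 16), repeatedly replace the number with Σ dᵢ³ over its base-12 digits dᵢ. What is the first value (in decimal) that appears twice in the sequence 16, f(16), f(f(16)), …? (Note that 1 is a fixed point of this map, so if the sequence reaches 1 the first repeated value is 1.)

16 = (1,4)_12 → 1³ + 4³ = 1 + 64 = 65
65 = (5,5)_12 → 5³ + 5³ = 125 + 125 = 250
250 = (1,8,10)_12 → 1³ + 8³ + 10³ = 1 + 512 + 1000 = 1513
1513 = (10,6,1)_12 → 10³ + 6³ + 1³ = 1000 + 216 + 1 = 1217
1217 = (8,5,5)_12 → 8³ + 5³ + 5³ = 512 + 125 + 125 = 762
762 = (5,3,6)_12 → 5³ + 3³ + 6³ = 125 + 27 + 216 = 368
368 = (2,6,8)_12 → 2³ + 6³ + 8³ = 8 + 216 + 512 = 736
736 = (5,1,4)_12 → 5³ + 1³ + 4³ = 125 + 1 + 64 = 190
190 = (1,3,10)_12 → 1³ + 3³ + 10³ = 1 + 27 + 1000 = 1028
1028 = (7,1,8)_12 → 7³ + 1³ + 8³ = 343 + 1 + 512 = 856
856 = (5,11,4)_12 → 5³ + 11³ + 4³ = 125 + 1331 + 64 = 1520
1520 = (10,6,8)_12 → 10³ + 6³ + 8³ = 1000 + 216 + 512 = 1728
1728 = (1,0,0,0)_12 → 1³ + 0³ + 0³ + 0³ = 1 + 0 + 0 + 0 = 1  — reached the fixed point 1.
1 → 1, so 1 is the first repeated value.

1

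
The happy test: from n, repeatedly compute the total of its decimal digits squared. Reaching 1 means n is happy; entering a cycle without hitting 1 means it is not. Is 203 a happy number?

203 → 2² + 0² + 3² = 13
13 → 1² + 3² = 10
10 → 1² + 0² = 1  — reached 1.

happy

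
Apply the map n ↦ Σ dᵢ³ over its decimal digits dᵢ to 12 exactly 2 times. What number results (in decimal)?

729

12 → 1³ + 2³ = 1 + 8 = 9
9 → 9³ = 729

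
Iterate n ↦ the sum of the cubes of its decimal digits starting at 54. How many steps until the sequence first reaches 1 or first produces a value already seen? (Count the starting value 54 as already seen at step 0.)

54 → 5³ + 4³ = 125 + 64 = 189
189 → 1³ + 8³ + 9³ = 1 + 512 + 729 = 1242
1242 → 1³ + 2³ + 4³ + 2³ = 1 + 8 + 64 + 8 = 81
81 → 8³ + 1³ = 512 + 1 = 513
513 → 5³ + 1³ + 3³ = 125 + 1 + 27 = 153
153 → 1³ + 5³ + 3³ = 1 + 125 + 27 = 153  — 153 repeats.
That took 6 steps.

6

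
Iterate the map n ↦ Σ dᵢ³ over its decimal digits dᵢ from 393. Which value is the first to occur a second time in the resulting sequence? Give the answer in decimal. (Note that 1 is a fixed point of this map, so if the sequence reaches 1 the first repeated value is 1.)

153

393 → 783
783 → 882
882 → 1032
1032 → 36
36 → 243
243 → 99
99 → 1458
1458 → 702
702 → 351
351 → 153
153 → 153  — 153 already appeared earlier.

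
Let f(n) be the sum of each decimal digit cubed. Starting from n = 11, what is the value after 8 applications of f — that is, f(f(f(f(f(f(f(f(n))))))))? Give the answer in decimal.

11 → 1³ + 1³ = 1 + 1 = 2
2 → 2³ = 8
8 → 8³ = 512
512 → 5³ + 1³ + 2³ = 125 + 1 + 8 = 134
134 → 1³ + 3³ + 4³ = 1 + 27 + 64 = 92
92 → 9³ + 2³ = 729 + 8 = 737
737 → 7³ + 3³ + 7³ = 343 + 27 + 343 = 713
713 → 7³ + 1³ + 3³ = 343 + 1 + 27 = 371

371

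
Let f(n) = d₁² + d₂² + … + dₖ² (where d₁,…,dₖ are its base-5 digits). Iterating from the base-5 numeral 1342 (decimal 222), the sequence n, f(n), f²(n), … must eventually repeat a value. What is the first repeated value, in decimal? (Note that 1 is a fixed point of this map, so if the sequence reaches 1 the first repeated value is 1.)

222 = (1,3,4,2)_5 → 1² + 3² + 4² + 2² = 1 + 9 + 16 + 4 = 30
30 = (1,1,0)_5 → 1² + 1² + 0² = 1 + 1 + 0 = 2
2 = (2)_5 → 2² = 4
4 = (4)_5 → 4² = 16
16 = (3,1)_5 → 3² + 1² = 9 + 1 = 10
10 = (2,0)_5 → 2² + 0² = 4 + 0 = 4  — 4 already appeared earlier.

4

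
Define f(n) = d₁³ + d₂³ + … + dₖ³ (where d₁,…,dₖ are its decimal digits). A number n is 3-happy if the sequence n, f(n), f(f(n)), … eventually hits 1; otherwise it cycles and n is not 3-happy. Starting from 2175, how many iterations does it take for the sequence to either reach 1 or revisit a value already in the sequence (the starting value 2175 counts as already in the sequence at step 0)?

2175 → 2³ + 1³ + 7³ + 5³ = 8 + 1 + 343 + 125 = 477
477 → 4³ + 7³ + 7³ = 64 + 343 + 343 = 750
750 → 7³ + 5³ + 0³ = 343 + 125 + 0 = 468
468 → 4³ + 6³ + 8³ = 64 + 216 + 512 = 792
792 → 7³ + 9³ + 2³ = 343 + 729 + 8 = 1080
1080 → 1³ + 0³ + 8³ + 0³ = 1 + 0 + 512 + 0 = 513
513 → 5³ + 1³ + 3³ = 125 + 1 + 27 = 153
153 → 1³ + 5³ + 3³ = 1 + 125 + 27 = 153  — 153 repeats.
That took 8 steps.

8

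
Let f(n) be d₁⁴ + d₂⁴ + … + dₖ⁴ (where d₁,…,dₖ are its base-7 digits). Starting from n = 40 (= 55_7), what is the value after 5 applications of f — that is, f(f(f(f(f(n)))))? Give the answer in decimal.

40 = (5,5)_7 → 5⁴ + 5⁴ = 625 + 625 = 1250
1250 = (3,4,3,4)_7 → 3⁴ + 4⁴ + 3⁴ + 4⁴ = 81 + 256 + 81 + 256 = 674
674 = (1,6,5,2)_7 → 1⁴ + 6⁴ + 5⁴ + 2⁴ = 1 + 1296 + 625 + 16 = 1938
1938 = (5,4,3,6)_7 → 5⁴ + 4⁴ + 3⁴ + 6⁴ = 625 + 256 + 81 + 1296 = 2258
2258 = (6,4,0,4)_7 → 6⁴ + 4⁴ + 0⁴ + 4⁴ = 1296 + 256 + 0 + 256 = 1808

1808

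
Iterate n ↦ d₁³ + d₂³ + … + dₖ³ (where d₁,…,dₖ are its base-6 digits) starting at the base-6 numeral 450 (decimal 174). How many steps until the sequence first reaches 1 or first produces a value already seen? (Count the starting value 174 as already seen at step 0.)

9

174 = (4,5,0)_6 → 4³ + 5³ + 0³ = 189
189 = (5,1,3)_6 → 5³ + 1³ + 3³ = 153
153 = (4,1,3)_6 → 4³ + 1³ + 3³ = 92
92 = (2,3,2)_6 → 2³ + 3³ + 2³ = 43
43 = (1,1,1)_6 → 1³ + 1³ + 1³ = 3
3 = (3)_6 → 3³ = 27
27 = (4,3)_6 → 4³ + 3³ = 91
91 = (2,3,1)_6 → 2³ + 3³ + 1³ = 36
36 = (1,0,0)_6 → 1³ + 0³ + 0³ = 1  — reached 1.
That took 9 steps.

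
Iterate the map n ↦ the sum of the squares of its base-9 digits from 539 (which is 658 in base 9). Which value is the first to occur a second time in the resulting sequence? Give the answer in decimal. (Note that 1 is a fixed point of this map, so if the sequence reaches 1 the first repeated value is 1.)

539 = (6,5,8)_9 → 6² + 5² + 8² = 36 + 25 + 64 = 125
125 = (1,4,8)_9 → 1² + 4² + 8² = 1 + 16 + 64 = 81
81 = (1,0,0)_9 → 1² + 0² + 0² = 1 + 0 + 0 = 1  — reached the fixed point 1.
1 → 1, so 1 is the first repeated value.

1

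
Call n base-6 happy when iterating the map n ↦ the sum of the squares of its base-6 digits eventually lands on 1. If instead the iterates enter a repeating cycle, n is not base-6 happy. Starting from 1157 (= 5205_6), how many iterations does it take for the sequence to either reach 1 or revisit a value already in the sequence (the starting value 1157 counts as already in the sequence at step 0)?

11

1157 = (5,2,0,5)_6 → 54
54 = (1,3,0)_6 → 10
10 = (1,4)_6 → 17
17 = (2,5)_6 → 29
29 = (4,5)_6 → 41
41 = (1,0,5)_6 → 26
26 = (4,2)_6 → 20
20 = (3,2)_6 → 13
13 = (2,1)_6 → 5
5 = (5)_6 → 25
25 = (4,1)_6 → 17  — 17 repeats.
That took 11 steps.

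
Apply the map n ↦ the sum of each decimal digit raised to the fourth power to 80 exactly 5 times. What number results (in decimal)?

13139

80 → 8⁴ + 0⁴ = 4096 + 0 = 4096
4096 → 4⁴ + 0⁴ + 9⁴ + 6⁴ = 256 + 0 + 6561 + 1296 = 8113
8113 → 8⁴ + 1⁴ + 1⁴ + 3⁴ = 4096 + 1 + 1 + 81 = 4179
4179 → 4⁴ + 1⁴ + 7⁴ + 9⁴ = 256 + 1 + 2401 + 6561 = 9219
9219 → 9⁴ + 2⁴ + 1⁴ + 9⁴ = 6561 + 16 + 1 + 6561 = 13139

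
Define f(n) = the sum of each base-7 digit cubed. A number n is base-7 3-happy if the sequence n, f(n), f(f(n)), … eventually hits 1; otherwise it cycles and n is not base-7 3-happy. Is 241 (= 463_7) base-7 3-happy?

base-7 3-happy

241 = (4,6,3)_7 → 4³ + 6³ + 3³ = 64 + 216 + 27 = 307
307 = (6,1,6)_7 → 6³ + 1³ + 6³ = 216 + 1 + 216 = 433
433 = (1,1,5,6)_7 → 1³ + 1³ + 5³ + 6³ = 1 + 1 + 125 + 216 = 343
343 = (1,0,0,0)_7 → 1³ + 0³ + 0³ + 0³ = 1 + 0 + 0 + 0 = 1  — reached 1.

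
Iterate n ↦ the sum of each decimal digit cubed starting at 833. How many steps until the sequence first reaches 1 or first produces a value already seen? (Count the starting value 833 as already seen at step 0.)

11

833 → 566
566 → 557
557 → 593
593 → 881
881 → 1025
1025 → 134
134 → 92
92 → 737
737 → 713
713 → 371
371 → 371  — 371 repeats.
That took 11 steps.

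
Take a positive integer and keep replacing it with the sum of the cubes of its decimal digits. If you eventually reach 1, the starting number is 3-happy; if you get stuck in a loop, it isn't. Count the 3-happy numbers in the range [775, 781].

775: 775 → 811 → 514 → 190 → 730 → 370 → 370  (repeats 370)
776: 776 → 902 → 737 → 713 → 371 → 371  (repeats 371)
777: 777 → 1029 → 738 → 882 → 1032 → 36 → 243 → 99 → 1458 → 702 → 351 → 153 → 153  (repeats 153)
778: 778 → 1198 → 1243 → 100 → 1  (reaches 1)
779: 779 → 1415 → 191 → 731 → 371 → 371  (repeats 371)
780: 780 → 855 → 762 → 567 → 684 → 792 → 1080 → 513 → 153 → 153  (repeats 153)
781: 781 → 856 → 853 → 664 → 496 → 1009 → 730 → 370 → 370  (repeats 370)
3-happy: 778

1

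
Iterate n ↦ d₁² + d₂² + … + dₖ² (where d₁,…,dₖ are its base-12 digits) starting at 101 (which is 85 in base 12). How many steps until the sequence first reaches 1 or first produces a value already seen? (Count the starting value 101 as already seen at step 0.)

6

101 = (8,5)_12 → 8² + 5² = 89
89 = (7,5)_12 → 7² + 5² = 74
74 = (6,2)_12 → 6² + 2² = 40
40 = (3,4)_12 → 3² + 4² = 25
25 = (2,1)_12 → 2² + 1² = 5
5 = (5)_12 → 5² = 25  — 25 repeats.
That took 6 steps.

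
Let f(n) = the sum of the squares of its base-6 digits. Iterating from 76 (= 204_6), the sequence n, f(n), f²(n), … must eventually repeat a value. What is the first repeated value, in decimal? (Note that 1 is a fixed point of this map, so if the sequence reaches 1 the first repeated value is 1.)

20

76 = (2,0,4)_6 → 2² + 0² + 4² = 4 + 0 + 16 = 20
20 = (3,2)_6 → 3² + 2² = 9 + 4 = 13
13 = (2,1)_6 → 2² + 1² = 4 + 1 = 5
5 = (5)_6 → 5² = 25
25 = (4,1)_6 → 4² + 1² = 16 + 1 = 17
17 = (2,5)_6 → 2² + 5² = 4 + 25 = 29
29 = (4,5)_6 → 4² + 5² = 16 + 25 = 41
41 = (1,0,5)_6 → 1² + 0² + 5² = 1 + 0 + 25 = 26
26 = (4,2)_6 → 4² + 2² = 16 + 4 = 20  — 20 already appeared earlier.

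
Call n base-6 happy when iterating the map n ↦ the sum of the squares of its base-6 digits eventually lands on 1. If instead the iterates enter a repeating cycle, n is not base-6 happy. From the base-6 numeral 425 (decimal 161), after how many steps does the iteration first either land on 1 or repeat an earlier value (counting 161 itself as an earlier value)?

161 = (4,2,5)_6 → 45
45 = (1,1,3)_6 → 11
11 = (1,5)_6 → 26
26 = (4,2)_6 → 20
20 = (3,2)_6 → 13
13 = (2,1)_6 → 5
5 = (5)_6 → 25
25 = (4,1)_6 → 17
17 = (2,5)_6 → 29
29 = (4,5)_6 → 41
41 = (1,0,5)_6 → 26  — 26 repeats.
That took 11 steps.

11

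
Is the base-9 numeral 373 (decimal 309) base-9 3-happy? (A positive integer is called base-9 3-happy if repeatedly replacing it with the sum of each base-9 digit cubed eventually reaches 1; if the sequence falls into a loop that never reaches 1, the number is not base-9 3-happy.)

base-9 3-happy

309 = (3,7,3)_9 → 3³ + 7³ + 3³ = 397
397 = (4,8,1)_9 → 4³ + 8³ + 1³ = 577
577 = (7,1,1)_9 → 7³ + 1³ + 1³ = 345
345 = (4,2,3)_9 → 4³ + 2³ + 3³ = 99
99 = (1,2,0)_9 → 1³ + 2³ + 0³ = 9
9 = (1,0)_9 → 1³ + 0³ = 1  — reached 1.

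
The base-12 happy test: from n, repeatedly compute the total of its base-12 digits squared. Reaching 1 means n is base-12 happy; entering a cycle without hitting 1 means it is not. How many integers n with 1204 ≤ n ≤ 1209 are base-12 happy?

1204: 1204 → 96 → 64 → 41 → 34 → 104 → 128 → 164 → 66 → 61 → 26 → 8 → 64  — not base-12 happy
1205: 1205 → 105 → 145 → 2 → 4 → 16 → 17 → 26 → 8 → 64 → 41 → 34 → 104 → 128 → 164 → 66 → 61 → 26  — not base-12 happy
1206: 1206 → 116 → 145 → 2 → 4 → 16 → 17 → 26 → 8 → 64 → 41 → 34 → 104 → 128 → 164 → 66 → 61 → 26  — not base-12 happy
1207: 1207 → 129 → 181 → 11 → 121 → 101 → 89 → 74 → 40 → 25 → 5 → 25  — not base-12 happy
1208: 1208 → 144 → 1  — base-12 happy
1209: 1209 → 161 → 27 → 13 → 2 → 4 → 16 → 17 → 26 → 8 → 64 → 41 → 34 → 104 → 128 → 164 → 66 → 61 → 26  — not base-12 happy
base-12 happy: 1208

1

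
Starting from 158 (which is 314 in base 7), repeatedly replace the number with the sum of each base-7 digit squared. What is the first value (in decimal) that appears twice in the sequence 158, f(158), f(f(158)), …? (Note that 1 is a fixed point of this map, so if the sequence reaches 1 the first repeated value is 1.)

158 = (3,1,4)_7 → 3² + 1² + 4² = 9 + 1 + 16 = 26
26 = (3,5)_7 → 3² + 5² = 9 + 25 = 34
34 = (4,6)_7 → 4² + 6² = 16 + 36 = 52
52 = (1,0,3)_7 → 1² + 0² + 3² = 1 + 0 + 9 = 10
10 = (1,3)_7 → 1² + 3² = 1 + 9 = 10  — 10 already appeared earlier.

10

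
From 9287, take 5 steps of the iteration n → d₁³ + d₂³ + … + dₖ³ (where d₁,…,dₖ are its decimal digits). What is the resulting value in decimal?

9287 → 9³ + 2³ + 8³ + 7³ = 729 + 8 + 512 + 343 = 1592
1592 → 1³ + 5³ + 9³ + 2³ = 1 + 125 + 729 + 8 = 863
863 → 8³ + 6³ + 3³ = 512 + 216 + 27 = 755
755 → 7³ + 5³ + 5³ = 343 + 125 + 125 = 593
593 → 5³ + 9³ + 3³ = 125 + 729 + 27 = 881

881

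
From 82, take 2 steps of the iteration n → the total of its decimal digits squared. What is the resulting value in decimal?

100

82 → 8² + 2² = 68
68 → 6² + 8² = 100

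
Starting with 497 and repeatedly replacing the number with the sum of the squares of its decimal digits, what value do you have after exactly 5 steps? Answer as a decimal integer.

497 → 4² + 9² + 7² = 146
146 → 1² + 4² + 6² = 53
53 → 5² + 3² = 34
34 → 3² + 4² = 25
25 → 2² + 5² = 29

29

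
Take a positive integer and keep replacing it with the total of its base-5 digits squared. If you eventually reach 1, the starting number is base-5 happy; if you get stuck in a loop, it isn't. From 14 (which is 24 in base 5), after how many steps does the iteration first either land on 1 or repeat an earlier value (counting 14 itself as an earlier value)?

5

14 = (2,4)_5 → 2² + 4² = 4 + 16 = 20
20 = (4,0)_5 → 4² + 0² = 16 + 0 = 16
16 = (3,1)_5 → 3² + 1² = 9 + 1 = 10
10 = (2,0)_5 → 2² + 0² = 4 + 0 = 4
4 = (4)_5 → 4² = 16  — 16 repeats.
That took 5 steps.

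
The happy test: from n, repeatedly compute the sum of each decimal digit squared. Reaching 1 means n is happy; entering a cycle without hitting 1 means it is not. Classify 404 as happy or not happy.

404 → 4² + 0² + 4² = 16 + 0 + 16 = 32
32 → 3² + 2² = 9 + 4 = 13
13 → 1² + 3² = 1 + 9 = 10
10 → 1² + 0² = 1 + 0 = 1  — reached 1.

happy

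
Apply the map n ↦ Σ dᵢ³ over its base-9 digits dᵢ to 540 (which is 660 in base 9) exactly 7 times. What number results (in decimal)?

1198

540 = (6,6,0)_9 → 6³ + 6³ + 0³ = 216 + 216 + 0 = 432
432 = (5,3,0)_9 → 5³ + 3³ + 0³ = 125 + 27 + 0 = 152
152 = (1,7,8)_9 → 1³ + 7³ + 8³ = 1 + 343 + 512 = 856
856 = (1,1,5,1)_9 → 1³ + 1³ + 5³ + 1³ = 1 + 1 + 125 + 1 = 128
128 = (1,5,2)_9 → 1³ + 5³ + 2³ = 1 + 125 + 8 = 134
134 = (1,5,8)_9 → 1³ + 5³ + 8³ = 1 + 125 + 512 = 638
638 = (7,7,8)_9 → 7³ + 7³ + 8³ = 343 + 343 + 512 = 1198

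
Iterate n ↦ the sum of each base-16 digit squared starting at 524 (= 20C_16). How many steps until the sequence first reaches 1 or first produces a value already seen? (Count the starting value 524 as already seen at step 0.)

14

524 = (2,0,12)_16 → 2² + 0² + 12² = 148
148 = (9,4)_16 → 9² + 4² = 97
97 = (6,1)_16 → 6² + 1² = 37
37 = (2,5)_16 → 2² + 5² = 29
29 = (1,13)_16 → 1² + 13² = 170
170 = (10,10)_16 → 10² + 10² = 200
200 = (12,8)_16 → 12² + 8² = 208
208 = (13,0)_16 → 13² + 0² = 169
169 = (10,9)_16 → 10² + 9² = 181
181 = (11,5)_16 → 11² + 5² = 146
146 = (9,2)_16 → 9² + 2² = 85
85 = (5,5)_16 → 5² + 5² = 50
50 = (3,2)_16 → 3² + 2² = 13
13 = (13)_16 → 13² = 169  — 169 repeats.
That took 14 steps.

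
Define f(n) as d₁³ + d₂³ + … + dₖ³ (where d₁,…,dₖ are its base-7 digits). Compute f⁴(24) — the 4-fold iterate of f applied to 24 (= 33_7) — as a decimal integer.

36

24 = (3,3)_7 → 3³ + 3³ = 27 + 27 = 54
54 = (1,0,5)_7 → 1³ + 0³ + 5³ = 1 + 0 + 125 = 126
126 = (2,4,0)_7 → 2³ + 4³ + 0³ = 8 + 64 + 0 = 72
72 = (1,3,2)_7 → 1³ + 3³ + 2³ = 1 + 27 + 8 = 36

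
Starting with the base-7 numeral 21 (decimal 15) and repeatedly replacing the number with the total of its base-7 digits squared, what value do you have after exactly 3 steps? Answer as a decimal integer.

25

15 = (2,1)_7 → 2² + 1² = 5
5 = (5)_7 → 5² = 25
25 = (3,4)_7 → 3² + 4² = 25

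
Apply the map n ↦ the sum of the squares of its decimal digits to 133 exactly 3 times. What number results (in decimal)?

133 → 19
19 → 82
82 → 68

68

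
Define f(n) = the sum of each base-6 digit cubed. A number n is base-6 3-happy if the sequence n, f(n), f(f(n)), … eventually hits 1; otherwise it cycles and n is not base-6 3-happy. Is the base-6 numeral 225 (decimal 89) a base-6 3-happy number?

base-6 3-happy

89 = (2,2,5)_6 → 2³ + 2³ + 5³ = 8 + 8 + 125 = 141
141 = (3,5,3)_6 → 3³ + 5³ + 3³ = 27 + 125 + 27 = 179
179 = (4,5,5)_6 → 4³ + 5³ + 5³ = 64 + 125 + 125 = 314
314 = (1,2,4,2)_6 → 1³ + 2³ + 4³ + 2³ = 1 + 8 + 64 + 8 = 81
81 = (2,1,3)_6 → 2³ + 1³ + 3³ = 8 + 1 + 27 = 36
36 = (1,0,0)_6 → 1³ + 0³ + 0³ = 1 + 0 + 0 = 1  — reached 1.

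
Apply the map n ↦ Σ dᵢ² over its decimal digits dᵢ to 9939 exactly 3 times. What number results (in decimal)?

9939 → 9² + 9² + 3² + 9² = 81 + 81 + 9 + 81 = 252
252 → 2² + 5² + 2² = 4 + 25 + 4 = 33
33 → 3² + 3² = 9 + 9 = 18

18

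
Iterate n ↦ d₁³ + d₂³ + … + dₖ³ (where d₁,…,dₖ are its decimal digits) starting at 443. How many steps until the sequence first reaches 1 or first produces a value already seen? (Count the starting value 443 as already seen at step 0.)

443 → 155
155 → 251
251 → 134
134 → 92
92 → 737
737 → 713
713 → 371
371 → 371  — 371 repeats.
That took 8 steps.

8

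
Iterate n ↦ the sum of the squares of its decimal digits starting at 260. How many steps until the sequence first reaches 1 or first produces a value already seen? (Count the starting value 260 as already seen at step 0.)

260 → 40
40 → 16
16 → 37
37 → 58
58 → 89
89 → 145
145 → 42
42 → 20
20 → 4
4 → 16  — 16 repeats.
That took 10 steps.

10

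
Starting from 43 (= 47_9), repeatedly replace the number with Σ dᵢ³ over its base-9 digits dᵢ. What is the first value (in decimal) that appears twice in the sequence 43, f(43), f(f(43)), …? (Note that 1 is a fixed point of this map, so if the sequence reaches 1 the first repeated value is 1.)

469

43 = (4,7)_9 → 407
407 = (5,0,2)_9 → 133
133 = (1,5,7)_9 → 469
469 = (5,7,1)_9 → 469  — 469 already appeared earlier.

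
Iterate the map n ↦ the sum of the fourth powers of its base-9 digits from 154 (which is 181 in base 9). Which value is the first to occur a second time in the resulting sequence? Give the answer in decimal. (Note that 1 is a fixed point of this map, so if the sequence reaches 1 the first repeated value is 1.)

4098

154 = (1,8,1)_9 → 1⁴ + 8⁴ + 1⁴ = 4098
4098 = (5,5,5,3)_9 → 5⁴ + 5⁴ + 5⁴ + 3⁴ = 1956
1956 = (2,6,1,3)_9 → 2⁴ + 6⁴ + 1⁴ + 3⁴ = 1394
1394 = (1,8,1,8)_9 → 1⁴ + 8⁴ + 1⁴ + 8⁴ = 8194
8194 = (1,2,2,1,4)_9 → 1⁴ + 2⁴ + 2⁴ + 1⁴ + 4⁴ = 290
290 = (3,5,2)_9 → 3⁴ + 5⁴ + 2⁴ = 722
722 = (8,8,2)_9 → 8⁴ + 8⁴ + 2⁴ = 8208
8208 = (1,2,2,3,0)_9 → 1⁴ + 2⁴ + 2⁴ + 3⁴ + 0⁴ = 114
114 = (1,3,6)_9 → 1⁴ + 3⁴ + 6⁴ = 1378
1378 = (1,8,0,1)_9 → 1⁴ + 8⁴ + 0⁴ + 1⁴ = 4098  — 4098 already appeared earlier.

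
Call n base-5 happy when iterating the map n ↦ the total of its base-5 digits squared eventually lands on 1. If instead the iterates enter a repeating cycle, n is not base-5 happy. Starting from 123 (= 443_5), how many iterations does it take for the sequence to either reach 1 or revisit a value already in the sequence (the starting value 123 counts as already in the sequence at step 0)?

4

123 = (4,4,3)_5 → 4² + 4² + 3² = 41
41 = (1,3,1)_5 → 1² + 3² + 1² = 11
11 = (2,1)_5 → 2² + 1² = 5
5 = (1,0)_5 → 1² + 0² = 1  — reached 1.
That took 4 steps.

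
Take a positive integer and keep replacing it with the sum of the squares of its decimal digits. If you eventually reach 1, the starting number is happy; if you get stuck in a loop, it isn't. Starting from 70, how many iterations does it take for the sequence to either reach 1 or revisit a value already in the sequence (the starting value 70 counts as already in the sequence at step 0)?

70 → 7² + 0² = 49 + 0 = 49
49 → 4² + 9² = 16 + 81 = 97
97 → 9² + 7² = 81 + 49 = 130
130 → 1² + 3² + 0² = 1 + 9 + 0 = 10
10 → 1² + 0² = 1 + 0 = 1  — reached 1.
That took 5 steps.

5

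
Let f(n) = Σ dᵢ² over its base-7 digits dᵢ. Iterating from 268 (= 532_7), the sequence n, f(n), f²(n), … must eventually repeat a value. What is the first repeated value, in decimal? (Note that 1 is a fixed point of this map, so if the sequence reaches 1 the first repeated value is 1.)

10

268 = (5,3,2)_7 → 5² + 3² + 2² = 25 + 9 + 4 = 38
38 = (5,3)_7 → 5² + 3² = 25 + 9 = 34
34 = (4,6)_7 → 4² + 6² = 16 + 36 = 52
52 = (1,0,3)_7 → 1² + 0² + 3² = 1 + 0 + 9 = 10
10 = (1,3)_7 → 1² + 3² = 1 + 9 = 10  — 10 already appeared earlier.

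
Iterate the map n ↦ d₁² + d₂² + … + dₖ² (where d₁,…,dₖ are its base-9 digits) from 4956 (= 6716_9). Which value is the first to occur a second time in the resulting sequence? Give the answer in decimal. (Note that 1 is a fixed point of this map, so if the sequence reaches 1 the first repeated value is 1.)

4956 = (6,7,1,6)_9 → 6² + 7² + 1² + 6² = 122
122 = (1,4,5)_9 → 1² + 4² + 5² = 42
42 = (4,6)_9 → 4² + 6² = 52
52 = (5,7)_9 → 5² + 7² = 74
74 = (8,2)_9 → 8² + 2² = 68
68 = (7,5)_9 → 7² + 5² = 74  — 74 already appeared earlier.

74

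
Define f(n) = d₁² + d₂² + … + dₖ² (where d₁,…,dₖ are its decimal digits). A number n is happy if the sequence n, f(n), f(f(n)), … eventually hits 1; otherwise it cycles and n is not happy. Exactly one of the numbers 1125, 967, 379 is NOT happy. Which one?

1125: 1125 → 31 → 10 → 1  — reaches 1 (happy)
967: 967 → 166 → 73 → 58 → 89 → 145 → 42 → 20 → 4 → 16 → 37 → 58  — repeats 58 (not happy)
379: 379 → 139 → 91 → 82 → 68 → 100 → 1  — reaches 1 (happy)

967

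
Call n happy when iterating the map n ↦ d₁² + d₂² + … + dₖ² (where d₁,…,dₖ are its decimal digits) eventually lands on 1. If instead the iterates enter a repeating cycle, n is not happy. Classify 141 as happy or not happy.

not happy

141 → 1² + 4² + 1² = 18
18 → 1² + 8² = 65
65 → 6² + 5² = 61
61 → 6² + 1² = 37
37 → 3² + 7² = 58
58 → 5² + 8² = 89
89 → 8² + 9² = 145
145 → 1² + 4² + 5² = 42
42 → 4² + 2² = 20
20 → 2² + 0² = 4
4 → 4² = 16
16 → 1² + 6² = 37  — 37 already seen; the sequence cycles without reaching 1.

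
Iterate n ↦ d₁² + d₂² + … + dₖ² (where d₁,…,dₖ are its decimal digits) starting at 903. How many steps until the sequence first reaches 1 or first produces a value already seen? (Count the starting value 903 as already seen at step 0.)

13

903 → 9² + 0² + 3² = 90
90 → 9² + 0² = 81
81 → 8² + 1² = 65
65 → 6² + 5² = 61
61 → 6² + 1² = 37
37 → 3² + 7² = 58
58 → 5² + 8² = 89
89 → 8² + 9² = 145
145 → 1² + 4² + 5² = 42
42 → 4² + 2² = 20
20 → 2² + 0² = 4
4 → 4² = 16
16 → 1² + 6² = 37  — 37 repeats.
That took 13 steps.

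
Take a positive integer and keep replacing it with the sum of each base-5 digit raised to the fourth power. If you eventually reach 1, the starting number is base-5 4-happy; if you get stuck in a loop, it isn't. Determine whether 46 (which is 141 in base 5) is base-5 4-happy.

46 = (1,4,1)_5 → 1⁴ + 4⁴ + 1⁴ = 1 + 256 + 1 = 258
258 = (2,0,1,3)_5 → 2⁴ + 0⁴ + 1⁴ + 3⁴ = 16 + 0 + 1 + 81 = 98
98 = (3,4,3)_5 → 3⁴ + 4⁴ + 3⁴ = 81 + 256 + 81 = 418
418 = (3,1,3,3)_5 → 3⁴ + 1⁴ + 3⁴ + 3⁴ = 81 + 1 + 81 + 81 = 244
244 = (1,4,3,4)_5 → 1⁴ + 4⁴ + 3⁴ + 4⁴ = 1 + 256 + 81 + 256 = 594
594 = (4,3,3,4)_5 → 4⁴ + 3⁴ + 3⁴ + 4⁴ = 256 + 81 + 81 + 256 = 674
674 = (1,0,1,4,4)_5 → 1⁴ + 0⁴ + 1⁴ + 4⁴ + 4⁴ = 1 + 0 + 1 + 256 + 256 = 514
514 = (4,0,2,4)_5 → 4⁴ + 0⁴ + 2⁴ + 4⁴ = 256 + 0 + 16 + 256 = 528
528 = (4,1,0,3)_5 → 4⁴ + 1⁴ + 0⁴ + 3⁴ = 256 + 1 + 0 + 81 = 338
338 = (2,3,2,3)_5 → 2⁴ + 3⁴ + 2⁴ + 3⁴ = 16 + 81 + 16 + 81 = 194
194 = (1,2,3,4)_5 → 1⁴ + 2⁴ + 3⁴ + 4⁴ = 1 + 16 + 81 + 256 = 354
354 = (2,4,0,4)_5 → 2⁴ + 4⁴ + 0⁴ + 4⁴ = 16 + 256 + 0 + 256 = 528  — 528 already seen; the sequence cycles without reaching 1.

not base-5 4-happy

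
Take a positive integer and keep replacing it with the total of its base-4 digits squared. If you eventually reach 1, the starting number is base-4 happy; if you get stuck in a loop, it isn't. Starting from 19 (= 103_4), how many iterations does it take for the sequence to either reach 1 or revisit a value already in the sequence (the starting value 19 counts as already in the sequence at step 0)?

19 = (1,0,3)_4 → 1² + 0² + 3² = 1 + 0 + 9 = 10
10 = (2,2)_4 → 2² + 2² = 4 + 4 = 8
8 = (2,0)_4 → 2² + 0² = 4 + 0 = 4
4 = (1,0)_4 → 1² + 0² = 1 + 0 = 1  — reached 1.
That took 4 steps.

4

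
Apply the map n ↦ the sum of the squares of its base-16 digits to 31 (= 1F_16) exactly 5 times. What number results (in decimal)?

31 = (1,15)_16 → 226
226 = (14,2)_16 → 200
200 = (12,8)_16 → 208
208 = (13,0)_16 → 169
169 = (10,9)_16 → 181

181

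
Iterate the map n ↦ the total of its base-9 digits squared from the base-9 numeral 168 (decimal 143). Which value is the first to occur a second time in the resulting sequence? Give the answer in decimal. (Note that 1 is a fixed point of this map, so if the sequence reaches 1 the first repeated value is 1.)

143 = (1,6,8)_9 → 1² + 6² + 8² = 101
101 = (1,2,2)_9 → 1² + 2² + 2² = 9
9 = (1,0)_9 → 1² + 0² = 1  — reached the fixed point 1.
1 → 1, so 1 is the first repeated value.

1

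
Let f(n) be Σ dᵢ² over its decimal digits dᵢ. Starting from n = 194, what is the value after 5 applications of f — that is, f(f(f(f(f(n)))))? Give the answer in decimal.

194 → 1² + 9² + 4² = 98
98 → 9² + 8² = 145
145 → 1² + 4² + 5² = 42
42 → 4² + 2² = 20
20 → 2² + 0² = 4

4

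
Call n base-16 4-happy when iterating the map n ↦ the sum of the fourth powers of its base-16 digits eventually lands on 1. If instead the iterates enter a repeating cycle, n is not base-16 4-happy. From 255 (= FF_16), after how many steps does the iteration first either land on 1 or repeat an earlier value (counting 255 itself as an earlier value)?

255 = (15,15)_16 → 15⁴ + 15⁴ = 101250
101250 = (1,8,11,8,2)_16 → 1⁴ + 8⁴ + 11⁴ + 8⁴ + 2⁴ = 22850
22850 = (5,9,4,2)_16 → 5⁴ + 9⁴ + 4⁴ + 2⁴ = 7458
7458 = (1,13,2,2)_16 → 1⁴ + 13⁴ + 2⁴ + 2⁴ = 28594
28594 = (6,15,11,2)_16 → 6⁴ + 15⁴ + 11⁴ + 2⁴ = 66578
66578 = (1,0,4,1,2)_16 → 1⁴ + 0⁴ + 4⁴ + 1⁴ + 2⁴ = 274
274 = (1,1,2)_16 → 1⁴ + 1⁴ + 2⁴ = 18
18 = (1,2)_16 → 1⁴ + 2⁴ = 17
17 = (1,1)_16 → 1⁴ + 1⁴ = 2
2 = (2)_16 → 2⁴ = 16
16 = (1,0)_16 → 1⁴ + 0⁴ = 1  — reached 1.
That took 11 steps.

11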